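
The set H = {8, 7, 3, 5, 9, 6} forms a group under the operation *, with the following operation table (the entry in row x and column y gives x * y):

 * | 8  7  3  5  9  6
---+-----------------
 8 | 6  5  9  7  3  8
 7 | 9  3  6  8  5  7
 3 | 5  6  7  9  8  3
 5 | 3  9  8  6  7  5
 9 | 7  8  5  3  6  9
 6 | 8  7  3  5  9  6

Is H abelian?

No

3 * 8 = 5 but 8 * 3 = 9.
Since 3 and 8 do not commute, H is not abelian.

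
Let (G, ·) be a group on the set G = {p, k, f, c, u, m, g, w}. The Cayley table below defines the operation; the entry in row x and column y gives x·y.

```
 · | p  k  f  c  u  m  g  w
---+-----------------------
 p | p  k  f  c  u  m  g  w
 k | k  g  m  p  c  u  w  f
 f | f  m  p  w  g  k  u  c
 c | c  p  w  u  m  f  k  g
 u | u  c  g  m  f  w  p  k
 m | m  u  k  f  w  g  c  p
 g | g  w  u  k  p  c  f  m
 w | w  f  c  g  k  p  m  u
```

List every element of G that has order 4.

{g, u}

Identity is p. Compute the order of each non-identity element by repeated multiplication:
  k: k → g → w → f → m → u → c → p  (order 8)
  f: f → p  (order 2)
  c: c → u → m → f → w → g → k → p  (order 8)
  u: u → f → g → p  (order 4)
  m: m → g → c → f → k → u → w → p  (order 8)
  g: g → f → u → p  (order 4)
  w: w → u → k → f → c → g → m → p  (order 8)
Elements of order 4: {g, u}.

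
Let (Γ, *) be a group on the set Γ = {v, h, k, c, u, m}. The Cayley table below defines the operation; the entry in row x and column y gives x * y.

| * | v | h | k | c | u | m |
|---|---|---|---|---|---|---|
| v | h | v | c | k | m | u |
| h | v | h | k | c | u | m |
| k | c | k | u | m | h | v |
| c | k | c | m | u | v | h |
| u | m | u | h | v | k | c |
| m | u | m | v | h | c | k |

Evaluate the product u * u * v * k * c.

h

u * u = k
k * v = c
c * k = m
m * c = h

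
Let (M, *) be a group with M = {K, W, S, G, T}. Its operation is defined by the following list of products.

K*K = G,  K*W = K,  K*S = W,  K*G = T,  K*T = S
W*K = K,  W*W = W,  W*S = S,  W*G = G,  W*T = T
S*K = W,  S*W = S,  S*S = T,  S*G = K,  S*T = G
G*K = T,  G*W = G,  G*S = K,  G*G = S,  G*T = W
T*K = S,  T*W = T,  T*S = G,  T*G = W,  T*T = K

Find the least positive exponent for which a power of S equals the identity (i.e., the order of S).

The identity element is W (its row matches the header).
S^1 = S
S^2 = S*S = T
S^3 = T*S = G
S^4 = G*S = K
S^5 = K*S = W
The first power of S equal to the identity is S^5, so ord(S) = 5.
(Structurally, M here is isomorphic to the cyclic group Z_5.)

5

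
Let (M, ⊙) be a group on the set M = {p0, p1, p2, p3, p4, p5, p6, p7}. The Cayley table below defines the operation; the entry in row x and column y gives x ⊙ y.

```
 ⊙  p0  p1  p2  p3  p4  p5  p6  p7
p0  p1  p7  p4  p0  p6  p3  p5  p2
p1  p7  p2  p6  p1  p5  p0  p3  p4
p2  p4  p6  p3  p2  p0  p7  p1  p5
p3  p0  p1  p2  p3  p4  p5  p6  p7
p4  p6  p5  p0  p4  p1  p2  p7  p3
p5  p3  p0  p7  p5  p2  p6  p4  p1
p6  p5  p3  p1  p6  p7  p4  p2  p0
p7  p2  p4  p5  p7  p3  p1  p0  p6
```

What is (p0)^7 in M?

p5

p0^1 = p0
p0^2 = p0 ⊙ p0 = p1
p0^3 = p1 ⊙ p0 = p7
p0^4 = p7 ⊙ p0 = p2
p0^5 = p2 ⊙ p0 = p4
p0^6 = p4 ⊙ p0 = p6
p0^7 = p6 ⊙ p0 = p5
(Structurally, M here is isomorphic to the cyclic group Z_8.)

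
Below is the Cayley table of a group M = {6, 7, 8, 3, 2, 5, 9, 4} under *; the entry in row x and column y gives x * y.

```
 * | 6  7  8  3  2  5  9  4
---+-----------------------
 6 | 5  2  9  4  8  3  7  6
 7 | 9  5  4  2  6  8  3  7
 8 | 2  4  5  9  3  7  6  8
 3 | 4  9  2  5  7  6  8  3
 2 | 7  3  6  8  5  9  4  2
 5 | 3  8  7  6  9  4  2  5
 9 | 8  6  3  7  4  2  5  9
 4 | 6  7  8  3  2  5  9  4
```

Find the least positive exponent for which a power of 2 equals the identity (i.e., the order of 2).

The identity element is 4 (its row matches the header).
2^1 = 2
2^2 = 2 * 2 = 5
2^3 = 5 * 2 = 9
2^4 = 9 * 2 = 4
The first power of 2 equal to the identity is 2^4, so ord(2) = 4.

4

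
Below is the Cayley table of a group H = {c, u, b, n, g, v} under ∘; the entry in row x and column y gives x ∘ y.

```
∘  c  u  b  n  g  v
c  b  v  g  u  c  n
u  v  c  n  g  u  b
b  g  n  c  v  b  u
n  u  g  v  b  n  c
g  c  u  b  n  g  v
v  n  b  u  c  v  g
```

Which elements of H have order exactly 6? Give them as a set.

{n, u}

Identity is g. Compute the order of each non-identity element by repeated multiplication:
  c: c → b → g  (order 3)
  u: u → c → v → b → n → g  (order 6)
  b: b → c → g  (order 3)
  n: n → b → v → c → u → g  (order 6)
  v: v → g  (order 2)
Elements of order 6: {n, u}.
(Structurally, H here is isomorphic to the cyclic group Z_6.)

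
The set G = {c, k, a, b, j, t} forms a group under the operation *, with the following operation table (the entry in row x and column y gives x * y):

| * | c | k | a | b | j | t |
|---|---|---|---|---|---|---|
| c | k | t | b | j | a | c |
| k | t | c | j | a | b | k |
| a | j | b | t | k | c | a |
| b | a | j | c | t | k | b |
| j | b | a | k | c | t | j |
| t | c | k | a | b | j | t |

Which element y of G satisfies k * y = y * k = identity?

c

First locate the identity: row t matches the header, so t is the identity.
Scan row k for t: k * c = t. Hence k^(-1) = c.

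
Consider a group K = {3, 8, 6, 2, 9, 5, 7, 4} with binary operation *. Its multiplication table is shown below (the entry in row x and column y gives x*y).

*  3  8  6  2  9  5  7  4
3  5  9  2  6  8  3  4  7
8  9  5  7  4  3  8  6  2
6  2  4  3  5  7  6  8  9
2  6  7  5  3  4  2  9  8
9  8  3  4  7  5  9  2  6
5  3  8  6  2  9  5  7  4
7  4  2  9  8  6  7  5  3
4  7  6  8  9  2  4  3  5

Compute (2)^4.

2^1 = 2
2^2 = 2*2 = 3
2^3 = 3*2 = 6
2^4 = 6*2 = 5

5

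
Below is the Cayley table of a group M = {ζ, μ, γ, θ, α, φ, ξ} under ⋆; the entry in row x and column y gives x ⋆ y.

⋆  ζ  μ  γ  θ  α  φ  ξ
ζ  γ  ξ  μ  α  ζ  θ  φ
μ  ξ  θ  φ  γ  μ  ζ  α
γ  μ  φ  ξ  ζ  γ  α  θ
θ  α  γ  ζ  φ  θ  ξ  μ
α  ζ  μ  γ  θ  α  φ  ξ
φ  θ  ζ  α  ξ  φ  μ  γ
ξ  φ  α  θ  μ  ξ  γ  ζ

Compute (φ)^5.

φ^1 = φ
φ^2 = φ ⋆ φ = μ
φ^3 = μ ⋆ φ = ζ
φ^4 = ζ ⋆ φ = θ
φ^5 = θ ⋆ φ = ξ
(Structurally, M here is isomorphic to the cyclic group Z_7.)

ξ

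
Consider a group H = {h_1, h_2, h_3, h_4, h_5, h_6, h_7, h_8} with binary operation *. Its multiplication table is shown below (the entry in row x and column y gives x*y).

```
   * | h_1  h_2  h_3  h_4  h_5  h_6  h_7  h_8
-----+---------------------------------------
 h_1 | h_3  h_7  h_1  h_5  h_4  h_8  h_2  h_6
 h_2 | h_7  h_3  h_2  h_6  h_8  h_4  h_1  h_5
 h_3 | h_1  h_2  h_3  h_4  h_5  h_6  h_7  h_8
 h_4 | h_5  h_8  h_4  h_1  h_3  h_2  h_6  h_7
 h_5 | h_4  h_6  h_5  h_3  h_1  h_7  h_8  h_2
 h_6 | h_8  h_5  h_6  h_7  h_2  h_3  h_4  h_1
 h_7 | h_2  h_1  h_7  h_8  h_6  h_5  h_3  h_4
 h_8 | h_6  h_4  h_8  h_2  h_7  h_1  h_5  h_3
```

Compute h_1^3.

h_1^1 = h_1
h_1^2 = h_1*h_1 = h_3
h_1^3 = h_3*h_1 = h_1
(Structurally, H here is isomorphic to the dihedral group D_4.)

h_1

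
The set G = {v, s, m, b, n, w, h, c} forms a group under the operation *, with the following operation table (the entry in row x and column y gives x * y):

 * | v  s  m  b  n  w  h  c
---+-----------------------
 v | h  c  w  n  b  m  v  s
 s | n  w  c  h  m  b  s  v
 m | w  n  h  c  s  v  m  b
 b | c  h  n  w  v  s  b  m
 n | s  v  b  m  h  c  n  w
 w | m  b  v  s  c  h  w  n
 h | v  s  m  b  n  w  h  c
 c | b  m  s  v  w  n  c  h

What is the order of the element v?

2

The identity element is h (its row matches the header).
v^1 = v
v^2 = v * v = h
The first power of v equal to the identity is v^2, so ord(v) = 2.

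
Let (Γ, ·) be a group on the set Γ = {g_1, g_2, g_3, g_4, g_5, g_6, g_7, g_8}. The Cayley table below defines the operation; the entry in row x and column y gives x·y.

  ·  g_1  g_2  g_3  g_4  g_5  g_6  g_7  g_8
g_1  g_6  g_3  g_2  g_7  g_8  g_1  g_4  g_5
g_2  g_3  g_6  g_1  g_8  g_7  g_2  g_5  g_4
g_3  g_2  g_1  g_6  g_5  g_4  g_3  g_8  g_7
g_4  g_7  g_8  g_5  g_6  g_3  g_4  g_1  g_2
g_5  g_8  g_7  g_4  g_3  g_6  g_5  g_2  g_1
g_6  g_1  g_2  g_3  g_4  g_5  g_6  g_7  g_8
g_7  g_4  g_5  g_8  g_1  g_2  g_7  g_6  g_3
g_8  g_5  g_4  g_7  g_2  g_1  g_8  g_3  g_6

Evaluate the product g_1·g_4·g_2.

g_1·g_4 = g_7
g_7·g_2 = g_5

g_5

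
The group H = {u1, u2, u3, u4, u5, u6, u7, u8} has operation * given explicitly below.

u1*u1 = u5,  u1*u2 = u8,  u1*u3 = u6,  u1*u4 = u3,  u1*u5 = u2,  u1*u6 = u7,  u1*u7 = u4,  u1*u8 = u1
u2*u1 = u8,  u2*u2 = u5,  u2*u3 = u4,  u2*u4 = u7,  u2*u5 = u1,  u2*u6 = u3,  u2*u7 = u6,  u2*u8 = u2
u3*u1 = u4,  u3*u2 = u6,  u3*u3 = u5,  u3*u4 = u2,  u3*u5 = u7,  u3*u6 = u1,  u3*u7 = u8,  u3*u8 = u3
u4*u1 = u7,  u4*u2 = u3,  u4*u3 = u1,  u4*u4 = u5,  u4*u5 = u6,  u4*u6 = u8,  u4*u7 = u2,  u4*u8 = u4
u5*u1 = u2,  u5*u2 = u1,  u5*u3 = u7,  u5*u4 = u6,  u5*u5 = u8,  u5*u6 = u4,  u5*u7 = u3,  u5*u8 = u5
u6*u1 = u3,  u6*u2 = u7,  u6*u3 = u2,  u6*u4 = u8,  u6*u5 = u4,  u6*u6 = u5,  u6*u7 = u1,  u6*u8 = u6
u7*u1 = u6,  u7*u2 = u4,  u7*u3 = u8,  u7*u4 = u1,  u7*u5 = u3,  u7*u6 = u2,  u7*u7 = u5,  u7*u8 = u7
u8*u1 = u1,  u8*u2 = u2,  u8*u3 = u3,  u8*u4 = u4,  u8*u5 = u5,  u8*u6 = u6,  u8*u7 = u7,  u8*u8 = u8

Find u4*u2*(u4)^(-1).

The identity is u8. In row u4, the entry u8 sits in column u6, so u4^(-1) = u6.
u4*u2 = u3
u3*u6 = u1

u1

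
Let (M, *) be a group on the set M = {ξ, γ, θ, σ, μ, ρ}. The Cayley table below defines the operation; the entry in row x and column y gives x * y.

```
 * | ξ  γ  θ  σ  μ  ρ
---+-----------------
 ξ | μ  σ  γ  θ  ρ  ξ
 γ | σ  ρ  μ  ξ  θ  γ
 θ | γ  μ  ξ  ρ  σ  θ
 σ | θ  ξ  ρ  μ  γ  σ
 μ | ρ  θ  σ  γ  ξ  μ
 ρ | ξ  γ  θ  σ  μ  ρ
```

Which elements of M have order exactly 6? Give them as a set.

Identity is ρ. Compute the order of each non-identity element by repeated multiplication:
  ξ: ξ → μ → ρ  (order 3)
  γ: γ → ρ  (order 2)
  θ: θ → ξ → γ → μ → σ → ρ  (order 6)
  σ: σ → μ → γ → ξ → θ → ρ  (order 6)
  μ: μ → ξ → ρ  (order 3)
Elements of order 6: {θ, σ}.

{θ, σ}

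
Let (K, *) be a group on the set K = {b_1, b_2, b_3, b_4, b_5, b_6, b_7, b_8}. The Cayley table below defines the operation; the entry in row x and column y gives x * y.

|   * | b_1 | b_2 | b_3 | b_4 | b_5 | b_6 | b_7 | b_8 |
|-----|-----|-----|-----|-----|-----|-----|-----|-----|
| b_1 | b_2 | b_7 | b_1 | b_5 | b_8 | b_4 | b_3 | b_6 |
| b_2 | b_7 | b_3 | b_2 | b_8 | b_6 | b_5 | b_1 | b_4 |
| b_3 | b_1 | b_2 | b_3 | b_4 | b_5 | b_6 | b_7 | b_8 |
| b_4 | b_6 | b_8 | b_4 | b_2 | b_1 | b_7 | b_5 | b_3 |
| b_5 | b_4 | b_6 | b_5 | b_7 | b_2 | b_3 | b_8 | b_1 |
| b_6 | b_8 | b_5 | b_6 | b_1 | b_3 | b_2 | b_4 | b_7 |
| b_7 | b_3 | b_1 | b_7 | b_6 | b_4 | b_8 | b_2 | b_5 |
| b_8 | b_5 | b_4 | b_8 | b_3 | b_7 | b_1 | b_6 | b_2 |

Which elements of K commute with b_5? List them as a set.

{b_2, b_3, b_5, b_6}

Compare row b_5 with column b_5 entry by entry.
b_2 * b_5 = b_6 = b_5 * b_2, so b_2 commutes with b_5.
b_1 * b_5 = b_8 but b_5 * b_1 = b_4, so b_1 does not.
Collecting the elements that commute with b_5: C(b_5) = {b_2, b_3, b_5, b_6}.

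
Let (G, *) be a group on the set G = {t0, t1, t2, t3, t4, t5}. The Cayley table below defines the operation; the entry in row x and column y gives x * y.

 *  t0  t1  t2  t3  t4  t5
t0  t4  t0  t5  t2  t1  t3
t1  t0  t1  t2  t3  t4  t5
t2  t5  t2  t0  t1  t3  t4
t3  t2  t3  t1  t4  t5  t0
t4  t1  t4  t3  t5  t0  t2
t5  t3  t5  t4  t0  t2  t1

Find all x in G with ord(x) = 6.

{t2, t3}

Identity is t1. Compute the order of each non-identity element by repeated multiplication:
  t0: t0 → t4 → t1  (order 3)
  t2: t2 → t0 → t5 → t4 → t3 → t1  (order 6)
  t3: t3 → t4 → t5 → t0 → t2 → t1  (order 6)
  t4: t4 → t0 → t1  (order 3)
  t5: t5 → t1  (order 2)
Elements of order 6: {t2, t3}.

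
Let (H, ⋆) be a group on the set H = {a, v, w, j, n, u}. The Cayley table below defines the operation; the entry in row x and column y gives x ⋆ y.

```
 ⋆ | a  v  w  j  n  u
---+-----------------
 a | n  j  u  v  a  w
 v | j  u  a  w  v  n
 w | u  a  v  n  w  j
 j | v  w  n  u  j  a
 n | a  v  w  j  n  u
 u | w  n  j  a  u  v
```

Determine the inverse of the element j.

w

First locate the identity: row n matches the header, so n is the identity.
Scan row j for n: j ⋆ w = n. Hence j^(-1) = w.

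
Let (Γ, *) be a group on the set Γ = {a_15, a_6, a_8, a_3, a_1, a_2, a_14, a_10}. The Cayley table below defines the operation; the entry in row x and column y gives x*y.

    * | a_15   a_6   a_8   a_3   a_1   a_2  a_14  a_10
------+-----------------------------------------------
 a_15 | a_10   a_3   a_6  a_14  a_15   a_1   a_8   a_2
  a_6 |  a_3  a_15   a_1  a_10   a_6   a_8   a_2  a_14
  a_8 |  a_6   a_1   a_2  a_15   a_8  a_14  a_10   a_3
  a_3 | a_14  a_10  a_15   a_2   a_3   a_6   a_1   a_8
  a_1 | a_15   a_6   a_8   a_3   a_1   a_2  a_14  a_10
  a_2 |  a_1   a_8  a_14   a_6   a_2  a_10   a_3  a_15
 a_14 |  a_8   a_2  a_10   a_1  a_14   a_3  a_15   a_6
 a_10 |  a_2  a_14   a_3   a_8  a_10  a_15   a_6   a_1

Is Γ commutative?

Check whether the table is symmetric across its main diagonal.
Every entry (row x, col y) equals the entry (row y, col x), so Γ is abelian.
(In fact Γ ≅ the cyclic group Z_8.)

Yes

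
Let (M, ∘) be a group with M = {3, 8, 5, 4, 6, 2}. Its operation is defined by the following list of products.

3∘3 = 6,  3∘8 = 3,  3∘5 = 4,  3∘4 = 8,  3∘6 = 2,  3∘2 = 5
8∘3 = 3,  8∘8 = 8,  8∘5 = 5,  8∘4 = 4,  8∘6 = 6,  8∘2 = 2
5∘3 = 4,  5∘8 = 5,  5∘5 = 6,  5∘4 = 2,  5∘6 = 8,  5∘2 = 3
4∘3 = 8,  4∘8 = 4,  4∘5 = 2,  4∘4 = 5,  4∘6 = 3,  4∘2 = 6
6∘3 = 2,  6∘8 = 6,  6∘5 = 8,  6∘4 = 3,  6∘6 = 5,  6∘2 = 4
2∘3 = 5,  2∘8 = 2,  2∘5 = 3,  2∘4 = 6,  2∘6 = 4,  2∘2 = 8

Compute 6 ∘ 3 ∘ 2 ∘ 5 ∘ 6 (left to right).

8

6 ∘ 3 = 2
2 ∘ 2 = 8
8 ∘ 5 = 5
5 ∘ 6 = 8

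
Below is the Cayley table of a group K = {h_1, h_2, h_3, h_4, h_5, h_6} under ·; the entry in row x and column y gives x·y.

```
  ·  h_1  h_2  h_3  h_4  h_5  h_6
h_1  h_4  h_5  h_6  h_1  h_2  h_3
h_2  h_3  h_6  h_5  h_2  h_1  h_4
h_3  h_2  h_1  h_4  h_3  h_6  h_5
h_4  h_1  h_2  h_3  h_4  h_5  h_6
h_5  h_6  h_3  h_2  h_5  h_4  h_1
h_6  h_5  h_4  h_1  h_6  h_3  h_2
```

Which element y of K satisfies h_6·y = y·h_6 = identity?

First locate the identity: row h_4 matches the header, so h_4 is the identity.
Scan row h_6 for h_4: h_6·h_2 = h_4. Hence h_6^(-1) = h_2.

h_2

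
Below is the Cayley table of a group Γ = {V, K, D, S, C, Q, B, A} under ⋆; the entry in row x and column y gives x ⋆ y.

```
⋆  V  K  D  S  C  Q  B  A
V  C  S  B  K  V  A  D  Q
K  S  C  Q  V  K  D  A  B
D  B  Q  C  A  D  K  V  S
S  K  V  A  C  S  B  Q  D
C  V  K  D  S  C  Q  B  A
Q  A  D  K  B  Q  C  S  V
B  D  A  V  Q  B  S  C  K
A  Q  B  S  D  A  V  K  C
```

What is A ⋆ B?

Read row A, column B: A ⋆ B = K.

K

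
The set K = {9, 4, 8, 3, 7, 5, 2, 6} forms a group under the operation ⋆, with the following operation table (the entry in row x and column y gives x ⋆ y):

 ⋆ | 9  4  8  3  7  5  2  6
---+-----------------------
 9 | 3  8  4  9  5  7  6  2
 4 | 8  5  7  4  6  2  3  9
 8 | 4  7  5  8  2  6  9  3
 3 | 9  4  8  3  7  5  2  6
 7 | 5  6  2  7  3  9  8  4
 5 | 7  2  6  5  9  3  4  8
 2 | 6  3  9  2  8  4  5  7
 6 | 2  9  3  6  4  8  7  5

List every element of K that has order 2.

{5, 7, 9}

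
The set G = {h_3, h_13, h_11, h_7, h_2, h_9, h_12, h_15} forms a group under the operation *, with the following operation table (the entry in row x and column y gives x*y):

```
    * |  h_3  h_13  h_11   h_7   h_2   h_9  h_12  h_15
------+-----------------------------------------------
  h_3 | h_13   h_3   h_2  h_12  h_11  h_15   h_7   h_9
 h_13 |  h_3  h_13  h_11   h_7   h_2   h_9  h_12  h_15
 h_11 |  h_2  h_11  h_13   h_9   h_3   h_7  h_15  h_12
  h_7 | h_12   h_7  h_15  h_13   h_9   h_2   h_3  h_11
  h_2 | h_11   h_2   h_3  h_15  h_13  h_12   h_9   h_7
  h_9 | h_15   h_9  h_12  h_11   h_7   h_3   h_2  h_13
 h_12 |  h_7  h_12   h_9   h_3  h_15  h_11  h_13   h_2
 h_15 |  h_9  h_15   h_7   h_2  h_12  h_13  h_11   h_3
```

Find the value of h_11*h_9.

Read row h_11, column h_9: h_11*h_9 = h_7.

h_7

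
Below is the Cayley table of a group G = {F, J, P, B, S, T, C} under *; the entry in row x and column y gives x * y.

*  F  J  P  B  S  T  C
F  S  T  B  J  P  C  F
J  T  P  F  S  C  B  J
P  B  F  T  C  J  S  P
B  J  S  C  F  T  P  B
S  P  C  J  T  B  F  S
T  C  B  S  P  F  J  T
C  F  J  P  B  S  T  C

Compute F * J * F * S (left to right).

F * J = T
T * F = C
C * S = S

S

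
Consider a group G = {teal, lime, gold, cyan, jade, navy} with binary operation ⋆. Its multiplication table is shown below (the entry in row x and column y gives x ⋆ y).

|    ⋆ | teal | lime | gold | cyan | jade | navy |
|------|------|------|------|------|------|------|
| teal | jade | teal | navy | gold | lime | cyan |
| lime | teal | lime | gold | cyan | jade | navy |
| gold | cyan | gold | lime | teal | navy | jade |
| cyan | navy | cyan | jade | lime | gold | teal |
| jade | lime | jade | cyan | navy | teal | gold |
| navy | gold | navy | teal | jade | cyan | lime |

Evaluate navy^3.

navy^1 = navy
navy^2 = navy ⋆ navy = lime
navy^3 = lime ⋆ navy = navy

navy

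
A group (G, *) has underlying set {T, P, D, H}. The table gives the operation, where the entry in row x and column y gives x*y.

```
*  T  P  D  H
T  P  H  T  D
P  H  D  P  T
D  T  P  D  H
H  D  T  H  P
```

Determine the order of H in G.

The identity element is D (its row matches the header).
H^1 = H
H^2 = H*H = P
H^3 = P*H = T
H^4 = T*H = D
The first power of H equal to the identity is H^4, so ord(H) = 4.

4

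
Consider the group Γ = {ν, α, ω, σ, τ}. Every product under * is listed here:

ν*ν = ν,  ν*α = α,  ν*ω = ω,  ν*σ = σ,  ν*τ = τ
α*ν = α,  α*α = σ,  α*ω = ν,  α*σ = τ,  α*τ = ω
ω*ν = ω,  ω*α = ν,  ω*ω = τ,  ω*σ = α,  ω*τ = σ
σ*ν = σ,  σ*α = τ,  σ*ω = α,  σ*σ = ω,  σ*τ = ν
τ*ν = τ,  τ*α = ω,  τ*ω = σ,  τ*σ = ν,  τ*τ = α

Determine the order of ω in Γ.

The identity element is ν (its row matches the header).
ω^1 = ω
ω^2 = ω * ω = τ
ω^3 = τ * ω = σ
ω^4 = σ * ω = α
ω^5 = α * ω = ν
The first power of ω equal to the identity is ω^5, so ord(ω) = 5.

5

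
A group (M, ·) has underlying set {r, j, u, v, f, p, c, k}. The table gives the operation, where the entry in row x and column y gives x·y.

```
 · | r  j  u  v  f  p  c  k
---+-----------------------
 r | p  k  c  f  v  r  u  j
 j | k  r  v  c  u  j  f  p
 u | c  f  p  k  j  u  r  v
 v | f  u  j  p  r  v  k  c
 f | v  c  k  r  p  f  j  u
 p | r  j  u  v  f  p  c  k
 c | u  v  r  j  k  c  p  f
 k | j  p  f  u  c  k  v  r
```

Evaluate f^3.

f^1 = f
f^2 = f·f = p
f^3 = p·f = f

f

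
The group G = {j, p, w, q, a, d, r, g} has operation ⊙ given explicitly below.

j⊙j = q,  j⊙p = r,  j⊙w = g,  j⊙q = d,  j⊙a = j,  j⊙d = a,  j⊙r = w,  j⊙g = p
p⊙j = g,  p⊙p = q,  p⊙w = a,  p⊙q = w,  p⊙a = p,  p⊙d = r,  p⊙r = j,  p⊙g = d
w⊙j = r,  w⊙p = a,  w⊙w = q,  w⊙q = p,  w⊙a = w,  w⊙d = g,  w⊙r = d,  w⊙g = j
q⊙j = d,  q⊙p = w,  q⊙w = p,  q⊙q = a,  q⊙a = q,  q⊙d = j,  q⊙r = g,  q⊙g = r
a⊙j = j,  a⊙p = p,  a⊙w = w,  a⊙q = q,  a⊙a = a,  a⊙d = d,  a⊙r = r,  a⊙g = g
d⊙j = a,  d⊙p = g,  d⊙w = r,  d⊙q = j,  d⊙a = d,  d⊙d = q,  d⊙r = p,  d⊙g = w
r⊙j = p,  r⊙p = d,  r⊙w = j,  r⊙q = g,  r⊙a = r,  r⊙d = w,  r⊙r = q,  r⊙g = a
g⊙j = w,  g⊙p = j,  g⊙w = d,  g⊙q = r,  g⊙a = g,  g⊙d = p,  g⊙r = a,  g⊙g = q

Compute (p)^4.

a

p^1 = p
p^2 = p ⊙ p = q
p^3 = q ⊙ p = w
p^4 = w ⊙ p = a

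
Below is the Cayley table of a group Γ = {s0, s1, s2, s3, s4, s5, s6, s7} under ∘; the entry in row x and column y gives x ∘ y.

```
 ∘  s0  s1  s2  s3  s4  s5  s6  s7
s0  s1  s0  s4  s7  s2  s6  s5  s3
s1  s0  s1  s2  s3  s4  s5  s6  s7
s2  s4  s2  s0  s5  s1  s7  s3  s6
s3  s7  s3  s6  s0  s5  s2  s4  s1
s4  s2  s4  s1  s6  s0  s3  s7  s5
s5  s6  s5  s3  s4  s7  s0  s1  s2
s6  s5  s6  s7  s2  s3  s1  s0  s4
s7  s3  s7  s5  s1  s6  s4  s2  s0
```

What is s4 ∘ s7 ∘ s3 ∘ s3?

s4 ∘ s7 = s5
s5 ∘ s3 = s4
s4 ∘ s3 = s6

s6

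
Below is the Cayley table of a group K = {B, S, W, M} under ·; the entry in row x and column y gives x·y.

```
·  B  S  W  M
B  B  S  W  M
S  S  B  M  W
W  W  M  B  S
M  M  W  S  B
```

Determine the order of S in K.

2

The identity element is B (its row matches the header).
S^1 = S
S^2 = S·S = B
The first power of S equal to the identity is S^2, so ord(S) = 2.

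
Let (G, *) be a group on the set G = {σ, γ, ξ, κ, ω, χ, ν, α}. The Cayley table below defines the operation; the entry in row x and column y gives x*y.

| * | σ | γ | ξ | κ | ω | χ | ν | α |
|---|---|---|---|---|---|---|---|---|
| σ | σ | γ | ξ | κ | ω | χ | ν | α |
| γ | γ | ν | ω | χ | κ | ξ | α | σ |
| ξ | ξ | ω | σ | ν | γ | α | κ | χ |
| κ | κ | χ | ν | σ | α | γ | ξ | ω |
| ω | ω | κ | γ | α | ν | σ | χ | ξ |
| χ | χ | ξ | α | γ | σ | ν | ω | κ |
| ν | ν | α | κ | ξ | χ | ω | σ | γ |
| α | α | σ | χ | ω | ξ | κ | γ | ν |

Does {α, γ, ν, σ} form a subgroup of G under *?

Yes

{α, γ, ν, σ} contains the identity σ.
Checking products: every product of two elements of {α, γ, ν, σ} (read from the table) lies in {α, γ, ν, σ}, so the set is closed.
In a finite group, a nonempty closed subset is a subgroup. So {α, γ, ν, σ} ≤ G.
(Structurally, G here is isomorphic to Z_2 x Z_4.)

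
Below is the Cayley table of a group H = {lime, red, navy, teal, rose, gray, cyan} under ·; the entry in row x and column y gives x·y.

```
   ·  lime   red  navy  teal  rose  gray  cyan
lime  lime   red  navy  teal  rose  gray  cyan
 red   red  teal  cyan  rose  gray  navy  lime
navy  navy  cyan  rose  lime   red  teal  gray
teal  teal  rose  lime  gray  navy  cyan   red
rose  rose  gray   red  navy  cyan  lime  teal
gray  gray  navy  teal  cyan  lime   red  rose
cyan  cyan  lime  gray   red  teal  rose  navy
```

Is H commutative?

Yes

Check whether the table is symmetric across its main diagonal.
Every entry (row x, col y) equals the entry (row y, col x), so H is abelian.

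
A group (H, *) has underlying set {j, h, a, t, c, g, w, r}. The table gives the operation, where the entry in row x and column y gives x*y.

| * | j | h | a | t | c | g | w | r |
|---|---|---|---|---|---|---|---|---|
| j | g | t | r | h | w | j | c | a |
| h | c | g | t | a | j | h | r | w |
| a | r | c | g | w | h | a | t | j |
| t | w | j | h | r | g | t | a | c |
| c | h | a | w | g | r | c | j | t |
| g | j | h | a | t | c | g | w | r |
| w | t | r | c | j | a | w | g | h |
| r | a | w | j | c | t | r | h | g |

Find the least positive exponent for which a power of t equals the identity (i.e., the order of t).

4

The identity element is g (its row matches the header).
t^1 = t
t^2 = t*t = r
t^3 = r*t = c
t^4 = c*t = g
The first power of t equal to the identity is t^4, so ord(t) = 4.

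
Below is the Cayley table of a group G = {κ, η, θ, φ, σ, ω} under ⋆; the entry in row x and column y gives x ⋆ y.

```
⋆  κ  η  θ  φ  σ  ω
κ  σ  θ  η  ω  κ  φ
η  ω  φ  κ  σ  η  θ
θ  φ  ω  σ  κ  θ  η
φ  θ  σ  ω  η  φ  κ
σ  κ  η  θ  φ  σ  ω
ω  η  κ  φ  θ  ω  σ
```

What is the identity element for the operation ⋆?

σ

The identity e satisfies e ⋆ x = x for all x, so its row in the table reproduces the column headers.
Row σ reads: κ, η, θ, φ, σ, ω — exactly the header order. So σ is the identity.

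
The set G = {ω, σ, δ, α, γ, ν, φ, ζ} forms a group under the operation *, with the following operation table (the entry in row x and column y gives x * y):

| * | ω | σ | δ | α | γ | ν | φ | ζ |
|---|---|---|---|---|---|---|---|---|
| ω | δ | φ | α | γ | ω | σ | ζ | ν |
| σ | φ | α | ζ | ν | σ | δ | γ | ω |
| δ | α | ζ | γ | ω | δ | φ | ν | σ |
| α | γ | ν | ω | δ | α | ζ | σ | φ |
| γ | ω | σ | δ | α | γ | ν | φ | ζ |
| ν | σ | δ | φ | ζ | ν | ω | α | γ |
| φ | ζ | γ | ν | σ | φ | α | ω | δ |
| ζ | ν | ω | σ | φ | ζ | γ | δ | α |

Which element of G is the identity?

γ

The identity e satisfies e * x = x for all x, so its row in the table reproduces the column headers.
Row γ reads: ω, σ, δ, α, γ, ν, φ, ζ — exactly the header order. So γ is the identity.
(Structurally, G here is isomorphic to the cyclic group Z_8.)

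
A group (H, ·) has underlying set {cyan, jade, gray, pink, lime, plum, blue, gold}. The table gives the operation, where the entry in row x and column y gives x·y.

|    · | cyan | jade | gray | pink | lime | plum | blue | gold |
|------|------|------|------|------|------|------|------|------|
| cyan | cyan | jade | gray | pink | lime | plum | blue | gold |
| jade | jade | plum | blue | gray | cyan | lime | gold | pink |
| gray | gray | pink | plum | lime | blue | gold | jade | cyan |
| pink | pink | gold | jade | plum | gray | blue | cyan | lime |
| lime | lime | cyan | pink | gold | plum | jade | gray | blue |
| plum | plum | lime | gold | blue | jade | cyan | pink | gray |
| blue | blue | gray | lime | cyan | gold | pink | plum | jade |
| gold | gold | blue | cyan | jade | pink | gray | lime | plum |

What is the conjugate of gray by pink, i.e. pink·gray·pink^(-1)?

gold

The identity is cyan. In row pink, the entry cyan sits in column blue, so pink^(-1) = blue.
pink·gray = jade
jade·blue = gold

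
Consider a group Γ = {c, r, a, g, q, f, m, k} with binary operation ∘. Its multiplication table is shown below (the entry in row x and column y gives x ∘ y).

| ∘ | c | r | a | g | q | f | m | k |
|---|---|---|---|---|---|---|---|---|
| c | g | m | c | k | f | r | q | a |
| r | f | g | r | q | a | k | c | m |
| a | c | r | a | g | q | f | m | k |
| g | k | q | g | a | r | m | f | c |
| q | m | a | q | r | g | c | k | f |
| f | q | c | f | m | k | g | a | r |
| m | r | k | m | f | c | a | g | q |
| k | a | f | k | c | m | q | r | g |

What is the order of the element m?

4

The identity element is a (its row matches the header).
m^1 = m
m^2 = m ∘ m = g
m^3 = g ∘ m = f
m^4 = f ∘ m = a
The first power of m equal to the identity is m^4, so ord(m) = 4.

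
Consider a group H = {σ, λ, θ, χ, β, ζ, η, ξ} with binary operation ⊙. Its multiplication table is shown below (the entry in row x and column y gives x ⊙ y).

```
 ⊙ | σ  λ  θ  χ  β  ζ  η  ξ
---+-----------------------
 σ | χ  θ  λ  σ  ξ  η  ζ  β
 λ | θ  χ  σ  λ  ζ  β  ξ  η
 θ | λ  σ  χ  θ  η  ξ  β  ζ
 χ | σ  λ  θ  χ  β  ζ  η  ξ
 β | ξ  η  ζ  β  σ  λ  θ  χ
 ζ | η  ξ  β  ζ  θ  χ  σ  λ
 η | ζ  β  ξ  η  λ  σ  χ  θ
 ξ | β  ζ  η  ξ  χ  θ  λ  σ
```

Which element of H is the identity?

χ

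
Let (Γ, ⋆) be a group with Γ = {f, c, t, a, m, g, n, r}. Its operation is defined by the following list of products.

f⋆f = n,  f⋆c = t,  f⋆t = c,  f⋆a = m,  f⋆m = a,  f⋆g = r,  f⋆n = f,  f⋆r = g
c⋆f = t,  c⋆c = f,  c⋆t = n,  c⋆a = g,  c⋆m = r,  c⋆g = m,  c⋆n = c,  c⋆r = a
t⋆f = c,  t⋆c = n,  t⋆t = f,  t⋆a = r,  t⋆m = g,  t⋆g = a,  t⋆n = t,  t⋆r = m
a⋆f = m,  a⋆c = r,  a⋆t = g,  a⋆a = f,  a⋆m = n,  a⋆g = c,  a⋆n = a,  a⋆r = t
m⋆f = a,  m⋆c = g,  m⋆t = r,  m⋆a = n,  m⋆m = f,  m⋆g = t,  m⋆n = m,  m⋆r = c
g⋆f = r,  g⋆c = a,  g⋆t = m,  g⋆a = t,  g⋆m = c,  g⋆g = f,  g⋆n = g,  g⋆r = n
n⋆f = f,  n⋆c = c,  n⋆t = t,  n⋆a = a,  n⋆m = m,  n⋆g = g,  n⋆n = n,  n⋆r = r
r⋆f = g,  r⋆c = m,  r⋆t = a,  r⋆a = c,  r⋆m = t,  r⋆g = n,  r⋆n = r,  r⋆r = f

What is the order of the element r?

The identity element is n (its row matches the header).
r^1 = r
r^2 = r ⋆ r = f
r^3 = f ⋆ r = g
r^4 = g ⋆ r = n
The first power of r equal to the identity is r^4, so ord(r) = 4.

4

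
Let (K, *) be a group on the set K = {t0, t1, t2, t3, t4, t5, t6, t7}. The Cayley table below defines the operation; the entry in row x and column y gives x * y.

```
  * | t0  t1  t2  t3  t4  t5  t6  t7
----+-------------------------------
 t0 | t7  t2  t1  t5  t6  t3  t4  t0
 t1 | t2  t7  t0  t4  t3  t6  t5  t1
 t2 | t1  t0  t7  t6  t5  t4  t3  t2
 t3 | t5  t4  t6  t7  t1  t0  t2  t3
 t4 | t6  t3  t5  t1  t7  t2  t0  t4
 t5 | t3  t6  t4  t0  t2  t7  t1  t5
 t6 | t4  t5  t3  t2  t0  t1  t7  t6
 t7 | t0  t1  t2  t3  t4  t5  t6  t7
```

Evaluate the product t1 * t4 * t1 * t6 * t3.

t5

t1 * t4 = t3
t3 * t1 = t4
t4 * t6 = t0
t0 * t3 = t5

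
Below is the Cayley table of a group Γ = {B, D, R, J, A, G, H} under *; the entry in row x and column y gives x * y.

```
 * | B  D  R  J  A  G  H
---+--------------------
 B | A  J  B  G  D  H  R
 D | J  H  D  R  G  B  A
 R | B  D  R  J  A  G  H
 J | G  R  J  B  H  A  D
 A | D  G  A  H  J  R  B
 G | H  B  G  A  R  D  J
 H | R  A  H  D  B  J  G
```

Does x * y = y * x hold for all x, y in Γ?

Yes

Check whether the table is symmetric across its main diagonal.
Every entry (row x, col y) equals the entry (row y, col x), so Γ is abelian.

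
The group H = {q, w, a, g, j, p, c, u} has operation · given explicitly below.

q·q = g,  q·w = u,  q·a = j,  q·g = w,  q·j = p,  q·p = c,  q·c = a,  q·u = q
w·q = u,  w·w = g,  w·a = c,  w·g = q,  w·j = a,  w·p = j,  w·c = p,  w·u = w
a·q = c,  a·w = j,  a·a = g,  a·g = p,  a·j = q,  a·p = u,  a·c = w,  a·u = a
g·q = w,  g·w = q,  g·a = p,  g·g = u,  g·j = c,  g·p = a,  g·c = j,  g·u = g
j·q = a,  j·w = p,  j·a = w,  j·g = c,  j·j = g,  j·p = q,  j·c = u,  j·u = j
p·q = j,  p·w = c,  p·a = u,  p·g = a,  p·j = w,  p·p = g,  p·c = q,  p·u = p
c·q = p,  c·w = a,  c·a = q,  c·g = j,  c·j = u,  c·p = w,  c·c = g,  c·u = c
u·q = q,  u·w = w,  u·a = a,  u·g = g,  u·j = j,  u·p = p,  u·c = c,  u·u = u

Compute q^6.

g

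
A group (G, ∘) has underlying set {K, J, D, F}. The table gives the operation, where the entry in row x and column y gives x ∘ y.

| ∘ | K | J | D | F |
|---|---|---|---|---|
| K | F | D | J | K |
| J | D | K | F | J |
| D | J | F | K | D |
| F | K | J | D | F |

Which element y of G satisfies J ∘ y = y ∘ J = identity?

First locate the identity: row F matches the header, so F is the identity.
Scan row J for F: J ∘ D = F. Hence J^(-1) = D.

D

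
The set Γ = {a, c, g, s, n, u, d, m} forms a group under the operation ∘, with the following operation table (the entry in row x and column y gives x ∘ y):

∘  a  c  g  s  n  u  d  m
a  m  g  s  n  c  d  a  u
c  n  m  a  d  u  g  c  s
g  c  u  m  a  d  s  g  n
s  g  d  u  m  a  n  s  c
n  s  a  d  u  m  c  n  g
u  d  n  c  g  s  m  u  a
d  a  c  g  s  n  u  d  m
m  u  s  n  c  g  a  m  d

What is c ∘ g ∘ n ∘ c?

c ∘ g = a
a ∘ n = c
c ∘ c = m

m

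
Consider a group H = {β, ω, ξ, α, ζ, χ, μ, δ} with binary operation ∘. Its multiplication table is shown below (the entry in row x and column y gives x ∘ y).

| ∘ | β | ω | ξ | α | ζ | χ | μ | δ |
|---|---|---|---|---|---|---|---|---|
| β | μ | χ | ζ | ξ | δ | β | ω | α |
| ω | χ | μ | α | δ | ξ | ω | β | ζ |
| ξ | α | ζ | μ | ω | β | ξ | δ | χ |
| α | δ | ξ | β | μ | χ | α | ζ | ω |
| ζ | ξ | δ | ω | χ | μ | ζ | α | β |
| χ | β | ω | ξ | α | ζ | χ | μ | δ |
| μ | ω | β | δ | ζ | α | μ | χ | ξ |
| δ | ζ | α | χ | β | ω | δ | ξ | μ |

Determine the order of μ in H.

The identity element is χ (its row matches the header).
μ^1 = μ
μ^2 = μ ∘ μ = χ
The first power of μ equal to the identity is μ^2, so ord(μ) = 2.

2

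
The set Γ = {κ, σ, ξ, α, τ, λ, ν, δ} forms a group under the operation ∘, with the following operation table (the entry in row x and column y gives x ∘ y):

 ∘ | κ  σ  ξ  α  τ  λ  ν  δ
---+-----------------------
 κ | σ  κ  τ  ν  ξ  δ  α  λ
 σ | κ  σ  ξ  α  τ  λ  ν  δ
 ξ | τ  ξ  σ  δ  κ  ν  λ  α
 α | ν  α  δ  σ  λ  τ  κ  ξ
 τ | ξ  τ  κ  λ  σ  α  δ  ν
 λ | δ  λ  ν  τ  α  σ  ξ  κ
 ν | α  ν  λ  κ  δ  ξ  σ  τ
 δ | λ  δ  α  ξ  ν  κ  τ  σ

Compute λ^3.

λ

λ^1 = λ
λ^2 = λ ∘ λ = σ
λ^3 = σ ∘ λ = λ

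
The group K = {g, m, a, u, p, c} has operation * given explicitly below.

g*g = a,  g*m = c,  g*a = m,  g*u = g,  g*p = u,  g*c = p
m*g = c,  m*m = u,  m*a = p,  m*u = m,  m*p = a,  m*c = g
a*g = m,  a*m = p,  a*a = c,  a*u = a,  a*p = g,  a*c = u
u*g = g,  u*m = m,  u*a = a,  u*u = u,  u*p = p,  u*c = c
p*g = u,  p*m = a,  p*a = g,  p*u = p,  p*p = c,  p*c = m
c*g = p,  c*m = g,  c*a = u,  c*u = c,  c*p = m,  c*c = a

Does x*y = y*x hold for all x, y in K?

Check whether the table is symmetric across its main diagonal.
Every entry (row x, col y) equals the entry (row y, col x), so K is abelian.
(In fact K ≅ the cyclic group Z_6.)

Yes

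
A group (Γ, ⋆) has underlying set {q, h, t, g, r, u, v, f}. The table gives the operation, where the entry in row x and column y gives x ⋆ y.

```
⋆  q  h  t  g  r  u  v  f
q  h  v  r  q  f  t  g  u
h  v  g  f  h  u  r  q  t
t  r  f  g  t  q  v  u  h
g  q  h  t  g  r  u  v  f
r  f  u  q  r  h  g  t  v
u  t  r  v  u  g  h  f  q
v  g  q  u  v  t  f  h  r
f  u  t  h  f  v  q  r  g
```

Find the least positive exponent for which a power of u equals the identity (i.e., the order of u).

4

The identity element is g (its row matches the header).
u^1 = u
u^2 = u ⋆ u = h
u^3 = h ⋆ u = r
u^4 = r ⋆ u = g
The first power of u equal to the identity is u^4, so ord(u) = 4.
(Structurally, Γ here is isomorphic to Z_2 x Z_4.)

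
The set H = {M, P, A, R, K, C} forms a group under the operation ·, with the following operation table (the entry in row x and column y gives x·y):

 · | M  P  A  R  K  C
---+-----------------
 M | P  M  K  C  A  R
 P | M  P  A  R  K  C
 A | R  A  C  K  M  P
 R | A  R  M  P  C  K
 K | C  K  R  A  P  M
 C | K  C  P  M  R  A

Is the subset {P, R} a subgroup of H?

Yes

{P, R} contains the identity P.
Checking products: every product of two elements of {P, R} (read from the table) lies in {P, R}, so the set is closed.
In a finite group, a nonempty closed subset is a subgroup. So {P, R} ≤ H.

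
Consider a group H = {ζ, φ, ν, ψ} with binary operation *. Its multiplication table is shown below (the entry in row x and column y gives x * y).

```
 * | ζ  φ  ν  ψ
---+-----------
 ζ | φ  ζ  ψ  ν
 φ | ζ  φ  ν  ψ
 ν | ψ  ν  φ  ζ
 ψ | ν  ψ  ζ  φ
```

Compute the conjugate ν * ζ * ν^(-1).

The identity is φ. In row ν, the entry φ sits in column ν, so ν^(-1) = ν.
ν * ζ = ψ
ψ * ν = ζ

ζ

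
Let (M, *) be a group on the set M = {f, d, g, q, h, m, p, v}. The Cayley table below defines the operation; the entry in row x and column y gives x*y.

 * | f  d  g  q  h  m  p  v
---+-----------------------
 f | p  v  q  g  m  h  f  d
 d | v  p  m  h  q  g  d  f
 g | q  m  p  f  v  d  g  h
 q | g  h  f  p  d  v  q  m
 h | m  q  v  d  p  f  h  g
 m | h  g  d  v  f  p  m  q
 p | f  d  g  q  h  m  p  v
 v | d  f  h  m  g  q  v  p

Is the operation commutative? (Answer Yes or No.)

Check whether the table is symmetric across its main diagonal.
Every entry (row x, col y) equals the entry (row y, col x), so M is abelian.

Yes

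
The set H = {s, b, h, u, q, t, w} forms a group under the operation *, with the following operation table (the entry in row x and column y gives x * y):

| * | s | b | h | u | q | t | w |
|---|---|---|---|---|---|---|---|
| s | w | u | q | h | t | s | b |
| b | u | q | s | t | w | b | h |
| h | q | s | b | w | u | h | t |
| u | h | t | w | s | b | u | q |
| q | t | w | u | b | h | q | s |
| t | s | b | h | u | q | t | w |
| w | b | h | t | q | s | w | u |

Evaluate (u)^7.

u^1 = u
u^2 = u * u = s
u^3 = s * u = h
u^4 = h * u = w
u^5 = w * u = q
u^6 = q * u = b
u^7 = b * u = t

t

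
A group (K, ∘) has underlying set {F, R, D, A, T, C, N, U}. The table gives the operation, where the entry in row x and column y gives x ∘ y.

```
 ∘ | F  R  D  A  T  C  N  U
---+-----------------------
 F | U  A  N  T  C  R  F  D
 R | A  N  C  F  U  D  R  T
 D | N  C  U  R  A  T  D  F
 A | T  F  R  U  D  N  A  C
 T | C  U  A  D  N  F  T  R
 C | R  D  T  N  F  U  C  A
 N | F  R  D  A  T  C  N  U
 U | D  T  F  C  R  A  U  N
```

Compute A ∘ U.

C

Read row A, column U: A ∘ U = C.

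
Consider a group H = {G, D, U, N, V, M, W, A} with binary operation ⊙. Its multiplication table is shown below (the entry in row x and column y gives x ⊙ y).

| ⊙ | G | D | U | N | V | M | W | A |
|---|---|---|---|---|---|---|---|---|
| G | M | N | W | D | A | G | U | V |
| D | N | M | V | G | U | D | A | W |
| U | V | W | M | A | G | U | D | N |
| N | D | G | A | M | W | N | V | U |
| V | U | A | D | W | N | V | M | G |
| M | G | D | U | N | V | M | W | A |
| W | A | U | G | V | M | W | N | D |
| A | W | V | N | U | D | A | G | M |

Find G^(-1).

G

First locate the identity: row M matches the header, so M is the identity.
Scan row G for M: G ⊙ G = M. Hence G^(-1) = G.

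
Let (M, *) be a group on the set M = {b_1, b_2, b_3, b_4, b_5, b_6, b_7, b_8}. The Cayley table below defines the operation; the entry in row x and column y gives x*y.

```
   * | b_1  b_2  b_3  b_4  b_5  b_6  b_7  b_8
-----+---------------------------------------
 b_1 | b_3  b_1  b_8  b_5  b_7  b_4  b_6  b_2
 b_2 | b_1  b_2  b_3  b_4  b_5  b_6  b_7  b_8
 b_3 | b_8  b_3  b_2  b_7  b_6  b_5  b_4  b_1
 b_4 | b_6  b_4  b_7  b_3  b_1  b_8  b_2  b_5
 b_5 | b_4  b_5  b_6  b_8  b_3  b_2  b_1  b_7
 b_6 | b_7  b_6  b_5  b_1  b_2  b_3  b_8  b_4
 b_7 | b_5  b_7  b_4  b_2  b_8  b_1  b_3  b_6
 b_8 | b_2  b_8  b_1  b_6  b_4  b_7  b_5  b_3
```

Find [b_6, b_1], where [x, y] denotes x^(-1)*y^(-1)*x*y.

b_3

Identity is b_2; from the table b_6^(-1) = b_5 and b_1^(-1) = b_8.
b_5*b_8 = b_7
b_7*b_6 = b_1
b_1*b_1 = b_3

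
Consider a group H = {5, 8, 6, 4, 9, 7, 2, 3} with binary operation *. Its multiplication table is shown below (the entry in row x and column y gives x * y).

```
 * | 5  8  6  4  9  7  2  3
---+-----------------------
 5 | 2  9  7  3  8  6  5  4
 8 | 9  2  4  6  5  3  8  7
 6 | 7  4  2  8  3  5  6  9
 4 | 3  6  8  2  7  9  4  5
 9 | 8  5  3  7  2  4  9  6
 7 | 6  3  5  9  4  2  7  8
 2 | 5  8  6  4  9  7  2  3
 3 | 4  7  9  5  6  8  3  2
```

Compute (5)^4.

2

5^1 = 5
5^2 = 5 * 5 = 2
5^3 = 2 * 5 = 5
5^4 = 5 * 5 = 2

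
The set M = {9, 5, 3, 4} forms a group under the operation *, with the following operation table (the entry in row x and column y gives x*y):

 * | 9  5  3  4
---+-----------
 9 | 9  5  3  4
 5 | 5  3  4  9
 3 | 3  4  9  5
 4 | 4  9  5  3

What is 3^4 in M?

9

3^1 = 3
3^2 = 3*3 = 9
3^3 = 9*3 = 3
3^4 = 3*3 = 9
(Structurally, M here is isomorphic to the cyclic group Z_4.)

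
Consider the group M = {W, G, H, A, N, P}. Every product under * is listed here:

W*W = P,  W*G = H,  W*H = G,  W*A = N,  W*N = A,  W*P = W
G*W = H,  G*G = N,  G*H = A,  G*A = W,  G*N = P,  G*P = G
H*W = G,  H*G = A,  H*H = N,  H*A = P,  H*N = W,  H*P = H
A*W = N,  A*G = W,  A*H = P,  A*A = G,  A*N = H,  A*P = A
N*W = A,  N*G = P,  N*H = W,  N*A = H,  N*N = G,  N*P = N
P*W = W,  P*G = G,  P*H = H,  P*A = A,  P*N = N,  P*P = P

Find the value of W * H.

Read row W, column H: W * H = G.

G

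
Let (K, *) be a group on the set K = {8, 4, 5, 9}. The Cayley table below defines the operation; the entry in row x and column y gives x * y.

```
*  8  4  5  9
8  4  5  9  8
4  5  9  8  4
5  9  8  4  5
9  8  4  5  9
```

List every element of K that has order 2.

Identity is 9. Compute the order of each non-identity element by repeated multiplication:
  8: 8 → 4 → 5 → 9  (order 4)
  4: 4 → 9  (order 2)
  5: 5 → 4 → 8 → 9  (order 4)
Elements of order 2: {4}.
(Structurally, K here is isomorphic to the cyclic group Z_4.)

{4}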